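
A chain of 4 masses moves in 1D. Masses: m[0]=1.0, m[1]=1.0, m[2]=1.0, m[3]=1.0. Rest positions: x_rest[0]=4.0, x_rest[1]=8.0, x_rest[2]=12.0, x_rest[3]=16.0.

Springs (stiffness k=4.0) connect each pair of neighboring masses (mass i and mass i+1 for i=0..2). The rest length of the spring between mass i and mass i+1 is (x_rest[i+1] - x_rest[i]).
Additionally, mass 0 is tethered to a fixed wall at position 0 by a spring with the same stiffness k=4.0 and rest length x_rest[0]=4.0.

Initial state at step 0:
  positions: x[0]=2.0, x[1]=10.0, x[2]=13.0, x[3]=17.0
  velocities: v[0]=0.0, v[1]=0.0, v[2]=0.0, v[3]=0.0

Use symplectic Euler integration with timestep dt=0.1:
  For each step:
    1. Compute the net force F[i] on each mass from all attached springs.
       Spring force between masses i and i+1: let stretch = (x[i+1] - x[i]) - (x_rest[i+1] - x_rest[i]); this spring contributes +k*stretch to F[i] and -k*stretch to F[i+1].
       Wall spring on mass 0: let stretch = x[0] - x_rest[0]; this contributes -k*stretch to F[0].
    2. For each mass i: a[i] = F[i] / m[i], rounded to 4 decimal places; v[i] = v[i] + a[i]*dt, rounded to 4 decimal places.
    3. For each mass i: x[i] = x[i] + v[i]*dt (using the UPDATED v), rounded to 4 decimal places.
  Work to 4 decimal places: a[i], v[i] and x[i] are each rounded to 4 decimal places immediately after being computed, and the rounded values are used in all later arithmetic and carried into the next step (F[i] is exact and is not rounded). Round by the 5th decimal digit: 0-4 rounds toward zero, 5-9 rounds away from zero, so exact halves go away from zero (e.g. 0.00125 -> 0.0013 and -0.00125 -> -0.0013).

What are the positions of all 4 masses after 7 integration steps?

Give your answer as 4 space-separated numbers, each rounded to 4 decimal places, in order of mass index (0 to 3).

Answer: 5.9141 7.1273 13.0873 17.1100

Derivation:
Step 0: x=[2.0000 10.0000 13.0000 17.0000] v=[0.0000 0.0000 0.0000 0.0000]
Step 1: x=[2.2400 9.8000 13.0400 17.0000] v=[2.4000 -2.0000 0.4000 0.0000]
Step 2: x=[2.6928 9.4272 13.1088 17.0016] v=[4.5280 -3.7280 0.6880 0.0160]
Step 3: x=[3.3073 8.9323 13.1861 17.0075] v=[6.1446 -4.9491 0.7725 0.0589]
Step 4: x=[4.0145 8.3825 13.2461 17.0205] v=[7.0717 -5.4976 0.5995 0.1303]
Step 5: x=[4.7358 7.8526 13.2625 17.0426] v=[7.2131 -5.2994 0.1638 0.2205]
Step 6: x=[5.3924 7.4144 13.2137 17.0735] v=[6.5655 -4.3822 -0.4881 0.3085]
Step 7: x=[5.9141 7.1273 13.0873 17.1100] v=[5.2173 -2.8713 -1.2639 0.3646]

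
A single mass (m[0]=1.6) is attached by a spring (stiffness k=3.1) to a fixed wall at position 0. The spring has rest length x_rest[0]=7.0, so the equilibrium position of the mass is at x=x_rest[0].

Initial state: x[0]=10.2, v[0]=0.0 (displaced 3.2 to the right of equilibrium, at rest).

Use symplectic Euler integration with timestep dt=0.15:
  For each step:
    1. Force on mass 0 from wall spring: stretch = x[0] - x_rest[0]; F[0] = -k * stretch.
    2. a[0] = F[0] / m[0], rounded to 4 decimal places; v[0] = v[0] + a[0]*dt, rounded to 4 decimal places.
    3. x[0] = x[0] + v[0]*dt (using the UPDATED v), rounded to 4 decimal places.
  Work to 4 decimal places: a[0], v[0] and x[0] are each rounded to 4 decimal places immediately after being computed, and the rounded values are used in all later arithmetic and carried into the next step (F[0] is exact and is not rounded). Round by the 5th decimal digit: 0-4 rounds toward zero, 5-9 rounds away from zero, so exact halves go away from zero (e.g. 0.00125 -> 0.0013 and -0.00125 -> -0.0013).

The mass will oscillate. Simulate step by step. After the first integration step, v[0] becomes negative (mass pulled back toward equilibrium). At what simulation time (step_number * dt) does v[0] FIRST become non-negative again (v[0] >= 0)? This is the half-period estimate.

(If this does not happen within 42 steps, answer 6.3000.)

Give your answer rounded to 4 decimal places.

Step 0: x=[10.2000] v=[0.0000]
Step 1: x=[10.0605] v=[-0.9300]
Step 2: x=[9.7876] v=[-1.8195]
Step 3: x=[9.3931] v=[-2.6297]
Step 4: x=[8.8943] v=[-3.3252]
Step 5: x=[8.3129] v=[-3.8757]
Step 6: x=[7.6743] v=[-4.2573]
Step 7: x=[7.0063] v=[-4.4533]
Step 8: x=[6.3380] v=[-4.4551]
Step 9: x=[5.6986] v=[-4.2627]
Step 10: x=[5.1159] v=[-3.8845]
Step 11: x=[4.6154] v=[-3.3369]
Step 12: x=[4.2188] v=[-2.6439]
Step 13: x=[3.9435] v=[-1.8356]
Step 14: x=[3.8014] v=[-0.9473]
Step 15: x=[3.7987] v=[-0.0177]
Step 16: x=[3.9356] v=[0.9127]
First v>=0 after going negative at step 16, time=2.4000

Answer: 2.4000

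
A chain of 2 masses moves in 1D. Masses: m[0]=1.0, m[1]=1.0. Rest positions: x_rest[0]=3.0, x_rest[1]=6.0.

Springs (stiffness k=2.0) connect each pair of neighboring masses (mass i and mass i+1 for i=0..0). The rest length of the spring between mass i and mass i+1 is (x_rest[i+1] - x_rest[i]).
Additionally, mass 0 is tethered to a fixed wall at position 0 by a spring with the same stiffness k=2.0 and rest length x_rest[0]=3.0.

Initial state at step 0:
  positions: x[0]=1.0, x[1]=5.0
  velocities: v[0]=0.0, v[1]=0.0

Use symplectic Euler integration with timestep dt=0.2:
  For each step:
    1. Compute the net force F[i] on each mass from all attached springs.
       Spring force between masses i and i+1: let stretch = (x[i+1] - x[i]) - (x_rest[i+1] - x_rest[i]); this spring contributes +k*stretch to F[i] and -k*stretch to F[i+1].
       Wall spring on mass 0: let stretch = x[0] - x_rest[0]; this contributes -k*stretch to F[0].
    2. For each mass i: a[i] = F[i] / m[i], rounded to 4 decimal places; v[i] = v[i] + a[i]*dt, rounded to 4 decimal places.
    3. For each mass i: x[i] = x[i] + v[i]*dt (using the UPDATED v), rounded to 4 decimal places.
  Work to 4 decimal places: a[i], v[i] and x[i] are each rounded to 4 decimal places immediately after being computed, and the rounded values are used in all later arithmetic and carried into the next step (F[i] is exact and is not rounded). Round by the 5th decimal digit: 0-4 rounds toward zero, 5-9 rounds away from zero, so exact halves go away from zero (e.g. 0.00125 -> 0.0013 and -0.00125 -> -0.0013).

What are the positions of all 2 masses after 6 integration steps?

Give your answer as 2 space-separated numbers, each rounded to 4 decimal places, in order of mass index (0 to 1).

Step 0: x=[1.0000 5.0000] v=[0.0000 0.0000]
Step 1: x=[1.2400 4.9200] v=[1.2000 -0.4000]
Step 2: x=[1.6752 4.7856] v=[2.1760 -0.6720]
Step 3: x=[2.2252 4.6424] v=[2.7501 -0.7162]
Step 4: x=[2.7906 4.5458] v=[2.8269 -0.4831]
Step 5: x=[3.2731 4.5488] v=[2.4127 0.0148]
Step 6: x=[3.5958 4.6897] v=[1.6137 0.7045]

Answer: 3.5958 4.6897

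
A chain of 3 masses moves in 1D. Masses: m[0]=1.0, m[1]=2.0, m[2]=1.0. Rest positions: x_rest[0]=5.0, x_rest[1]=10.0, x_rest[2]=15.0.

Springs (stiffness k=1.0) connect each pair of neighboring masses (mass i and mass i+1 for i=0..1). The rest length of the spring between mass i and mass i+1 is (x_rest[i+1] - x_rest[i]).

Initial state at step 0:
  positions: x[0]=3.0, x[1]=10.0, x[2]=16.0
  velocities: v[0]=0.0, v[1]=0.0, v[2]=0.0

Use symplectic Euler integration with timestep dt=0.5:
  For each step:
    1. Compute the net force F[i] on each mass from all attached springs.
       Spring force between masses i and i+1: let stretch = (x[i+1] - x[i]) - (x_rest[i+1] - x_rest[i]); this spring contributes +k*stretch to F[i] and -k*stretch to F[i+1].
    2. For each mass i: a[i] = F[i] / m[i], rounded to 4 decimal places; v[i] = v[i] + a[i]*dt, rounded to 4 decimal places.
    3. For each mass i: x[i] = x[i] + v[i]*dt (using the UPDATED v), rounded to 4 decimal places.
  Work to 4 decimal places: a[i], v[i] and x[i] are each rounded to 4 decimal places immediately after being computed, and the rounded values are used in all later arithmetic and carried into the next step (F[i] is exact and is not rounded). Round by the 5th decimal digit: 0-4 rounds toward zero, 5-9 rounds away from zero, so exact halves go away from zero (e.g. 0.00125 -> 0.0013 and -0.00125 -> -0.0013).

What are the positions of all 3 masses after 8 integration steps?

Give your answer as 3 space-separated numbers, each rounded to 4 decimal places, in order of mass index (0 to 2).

Step 0: x=[3.0000 10.0000 16.0000] v=[0.0000 0.0000 0.0000]
Step 1: x=[3.5000 9.8750 15.7500] v=[1.0000 -0.2500 -0.5000]
Step 2: x=[4.3438 9.6875 15.2813] v=[1.6875 -0.3750 -0.9375]
Step 3: x=[5.2735 9.5313 14.6641] v=[1.8594 -0.3125 -1.2344]
Step 4: x=[6.0177 9.4844 14.0137] v=[1.4883 -0.0938 -1.3008]
Step 5: x=[6.3786 9.5704 13.4810] v=[0.7217 0.1719 -1.0655]
Step 6: x=[6.2874 9.7462 13.2206] v=[-0.1824 0.3516 -0.5208]
Step 7: x=[5.8109 9.9240 13.3416] v=[-0.9530 0.3555 0.2420]
Step 8: x=[5.1127 10.0148 13.8582] v=[-1.3965 0.1816 1.0332]

Answer: 5.1127 10.0148 13.8582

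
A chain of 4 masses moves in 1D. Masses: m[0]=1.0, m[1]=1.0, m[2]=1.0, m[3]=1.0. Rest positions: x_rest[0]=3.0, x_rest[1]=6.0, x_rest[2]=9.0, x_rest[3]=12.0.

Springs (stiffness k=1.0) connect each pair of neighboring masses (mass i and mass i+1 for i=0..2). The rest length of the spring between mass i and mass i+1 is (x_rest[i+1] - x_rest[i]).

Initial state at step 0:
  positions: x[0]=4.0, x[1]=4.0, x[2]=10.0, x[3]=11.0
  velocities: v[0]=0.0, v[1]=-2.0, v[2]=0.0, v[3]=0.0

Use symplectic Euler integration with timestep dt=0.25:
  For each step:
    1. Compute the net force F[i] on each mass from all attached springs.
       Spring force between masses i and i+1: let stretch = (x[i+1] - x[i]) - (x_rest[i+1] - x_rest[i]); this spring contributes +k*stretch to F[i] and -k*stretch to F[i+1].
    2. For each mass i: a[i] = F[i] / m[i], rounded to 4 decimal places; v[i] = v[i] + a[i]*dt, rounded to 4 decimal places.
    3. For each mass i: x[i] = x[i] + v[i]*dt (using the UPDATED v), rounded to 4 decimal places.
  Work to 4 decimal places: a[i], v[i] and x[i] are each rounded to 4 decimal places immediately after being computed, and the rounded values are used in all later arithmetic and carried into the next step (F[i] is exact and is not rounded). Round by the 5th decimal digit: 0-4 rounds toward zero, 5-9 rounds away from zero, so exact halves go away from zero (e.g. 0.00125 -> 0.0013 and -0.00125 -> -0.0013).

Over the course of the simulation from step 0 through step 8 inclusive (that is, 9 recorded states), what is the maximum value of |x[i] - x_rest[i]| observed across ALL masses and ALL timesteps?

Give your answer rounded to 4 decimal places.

Answer: 2.5806

Derivation:
Step 0: x=[4.0000 4.0000 10.0000 11.0000] v=[0.0000 -2.0000 0.0000 0.0000]
Step 1: x=[3.8125 3.8750 9.6875 11.1250] v=[-0.7500 -0.5000 -1.2500 0.5000]
Step 2: x=[3.4414 4.1094 9.1016 11.3477] v=[-1.4844 0.9375 -2.3438 0.8906]
Step 3: x=[2.9246 4.6141 8.3440 11.6175] v=[-2.0674 2.0186 -3.0303 1.0791]
Step 4: x=[2.3259 5.2463 7.5579 11.8702] v=[-2.3950 2.5287 -3.1444 1.0107]
Step 5: x=[1.7222 5.8404 6.8969 12.0409] v=[-2.4149 2.3765 -2.6442 0.6826]
Step 6: x=[1.1884 6.2432 6.4913 12.0776] v=[-2.1354 1.6111 -1.6223 0.1466]
Step 7: x=[0.7830 6.3456 6.4194 11.9526] v=[-1.6217 0.4094 -0.2878 -0.5000]
Step 8: x=[0.5377 6.1049 6.6887 11.6693] v=[-0.9811 -0.9628 1.0771 -1.1333]
Max displacement = 2.5806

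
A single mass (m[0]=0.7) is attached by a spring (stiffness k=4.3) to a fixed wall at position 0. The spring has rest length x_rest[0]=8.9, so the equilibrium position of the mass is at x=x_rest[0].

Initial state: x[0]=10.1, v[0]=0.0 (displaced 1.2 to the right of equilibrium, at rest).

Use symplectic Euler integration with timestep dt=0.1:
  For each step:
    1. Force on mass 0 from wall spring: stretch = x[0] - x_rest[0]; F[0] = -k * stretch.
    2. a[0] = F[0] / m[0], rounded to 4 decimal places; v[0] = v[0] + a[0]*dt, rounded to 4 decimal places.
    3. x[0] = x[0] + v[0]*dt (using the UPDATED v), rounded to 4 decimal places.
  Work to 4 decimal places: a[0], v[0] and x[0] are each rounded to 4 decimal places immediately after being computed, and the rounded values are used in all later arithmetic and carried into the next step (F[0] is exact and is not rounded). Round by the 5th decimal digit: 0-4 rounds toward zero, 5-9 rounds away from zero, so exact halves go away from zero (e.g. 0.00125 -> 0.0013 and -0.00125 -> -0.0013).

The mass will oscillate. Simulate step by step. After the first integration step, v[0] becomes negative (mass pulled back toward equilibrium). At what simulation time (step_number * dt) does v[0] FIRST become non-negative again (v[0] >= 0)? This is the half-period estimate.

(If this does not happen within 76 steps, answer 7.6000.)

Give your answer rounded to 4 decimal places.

Step 0: x=[10.1000] v=[0.0000]
Step 1: x=[10.0263] v=[-0.7371]
Step 2: x=[9.8834] v=[-1.4290]
Step 3: x=[9.6801] v=[-2.0331]
Step 4: x=[9.4289] v=[-2.5123]
Step 5: x=[9.1452] v=[-2.8372]
Step 6: x=[8.8464] v=[-2.9878]
Step 7: x=[8.5509] v=[-2.9549]
Step 8: x=[8.2769] v=[-2.7405]
Step 9: x=[8.0411] v=[-2.3577]
Step 10: x=[7.8581] v=[-1.8301]
Step 11: x=[7.7391] v=[-1.1901]
Step 12: x=[7.6914] v=[-0.4770]
Step 13: x=[7.7179] v=[0.2654]
First v>=0 after going negative at step 13, time=1.3000

Answer: 1.3000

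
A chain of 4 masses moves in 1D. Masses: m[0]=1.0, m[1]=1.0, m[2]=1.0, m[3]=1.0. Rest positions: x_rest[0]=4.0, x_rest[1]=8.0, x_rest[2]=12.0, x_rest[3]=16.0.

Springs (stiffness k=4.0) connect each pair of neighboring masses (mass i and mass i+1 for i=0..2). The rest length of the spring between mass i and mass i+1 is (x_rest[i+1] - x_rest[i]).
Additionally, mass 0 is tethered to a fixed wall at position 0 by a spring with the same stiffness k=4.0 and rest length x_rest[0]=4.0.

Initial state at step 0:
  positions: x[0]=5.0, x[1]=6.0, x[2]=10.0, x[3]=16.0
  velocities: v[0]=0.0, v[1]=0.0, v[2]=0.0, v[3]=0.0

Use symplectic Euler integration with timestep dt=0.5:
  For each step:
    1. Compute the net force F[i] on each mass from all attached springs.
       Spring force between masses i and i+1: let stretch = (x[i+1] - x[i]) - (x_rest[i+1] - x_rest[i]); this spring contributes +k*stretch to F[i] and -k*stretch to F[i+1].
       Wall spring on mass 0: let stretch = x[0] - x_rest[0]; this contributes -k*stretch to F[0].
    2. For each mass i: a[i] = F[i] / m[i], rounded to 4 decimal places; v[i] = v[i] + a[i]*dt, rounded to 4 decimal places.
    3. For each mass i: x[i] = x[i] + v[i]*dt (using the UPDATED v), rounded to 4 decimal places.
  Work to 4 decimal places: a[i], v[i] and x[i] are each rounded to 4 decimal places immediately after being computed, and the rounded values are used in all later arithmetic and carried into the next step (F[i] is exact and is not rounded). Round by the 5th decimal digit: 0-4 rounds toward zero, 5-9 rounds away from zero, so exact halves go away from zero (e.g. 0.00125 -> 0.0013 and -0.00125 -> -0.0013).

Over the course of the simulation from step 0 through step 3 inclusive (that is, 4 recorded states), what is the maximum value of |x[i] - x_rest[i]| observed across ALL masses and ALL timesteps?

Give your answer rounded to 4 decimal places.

Step 0: x=[5.0000 6.0000 10.0000 16.0000] v=[0.0000 0.0000 0.0000 0.0000]
Step 1: x=[1.0000 9.0000 12.0000 14.0000] v=[-8.0000 6.0000 4.0000 -4.0000]
Step 2: x=[4.0000 7.0000 13.0000 14.0000] v=[6.0000 -4.0000 2.0000 0.0000]
Step 3: x=[6.0000 8.0000 9.0000 17.0000] v=[4.0000 2.0000 -8.0000 6.0000]
Max displacement = 3.0000

Answer: 3.0000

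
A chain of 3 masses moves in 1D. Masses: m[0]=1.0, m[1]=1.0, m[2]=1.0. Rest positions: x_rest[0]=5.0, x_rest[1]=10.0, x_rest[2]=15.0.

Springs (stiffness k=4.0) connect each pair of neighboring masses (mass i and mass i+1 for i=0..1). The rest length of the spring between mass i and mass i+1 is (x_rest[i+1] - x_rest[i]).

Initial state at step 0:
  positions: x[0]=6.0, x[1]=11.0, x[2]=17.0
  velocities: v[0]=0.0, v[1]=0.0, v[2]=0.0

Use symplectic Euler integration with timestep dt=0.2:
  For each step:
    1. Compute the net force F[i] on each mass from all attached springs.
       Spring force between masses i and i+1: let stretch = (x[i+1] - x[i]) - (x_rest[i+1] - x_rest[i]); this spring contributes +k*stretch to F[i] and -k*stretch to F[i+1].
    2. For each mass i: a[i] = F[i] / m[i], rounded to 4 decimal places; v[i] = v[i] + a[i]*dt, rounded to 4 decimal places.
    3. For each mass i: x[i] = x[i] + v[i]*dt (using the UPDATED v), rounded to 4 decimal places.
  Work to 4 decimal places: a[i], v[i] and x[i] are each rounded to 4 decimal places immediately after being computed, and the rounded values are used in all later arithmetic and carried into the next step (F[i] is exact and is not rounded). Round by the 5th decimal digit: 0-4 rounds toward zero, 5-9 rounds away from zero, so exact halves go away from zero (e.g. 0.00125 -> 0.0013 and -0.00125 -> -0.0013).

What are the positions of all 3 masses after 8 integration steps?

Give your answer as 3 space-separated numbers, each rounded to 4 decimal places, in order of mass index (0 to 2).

Answer: 6.9948 10.9907 16.0144

Derivation:
Step 0: x=[6.0000 11.0000 17.0000] v=[0.0000 0.0000 0.0000]
Step 1: x=[6.0000 11.1600 16.8400] v=[0.0000 0.8000 -0.8000]
Step 2: x=[6.0256 11.4032 16.5712] v=[0.1280 1.2160 -1.3440]
Step 3: x=[6.1116 11.6129 16.2755] v=[0.4301 1.0483 -1.4784]
Step 4: x=[6.2778 11.6884 16.0338] v=[0.8311 0.3773 -1.2085]
Step 5: x=[6.5097 11.5934 15.8968] v=[1.1596 -0.4749 -0.6848]
Step 6: x=[6.7550 11.3736 15.8713] v=[1.2266 -1.0991 -0.1275]
Step 7: x=[6.9393 11.1344 15.9262] v=[0.9215 -1.1958 0.2743]
Step 8: x=[6.9948 10.9907 16.0144] v=[0.2776 -0.7184 0.4409]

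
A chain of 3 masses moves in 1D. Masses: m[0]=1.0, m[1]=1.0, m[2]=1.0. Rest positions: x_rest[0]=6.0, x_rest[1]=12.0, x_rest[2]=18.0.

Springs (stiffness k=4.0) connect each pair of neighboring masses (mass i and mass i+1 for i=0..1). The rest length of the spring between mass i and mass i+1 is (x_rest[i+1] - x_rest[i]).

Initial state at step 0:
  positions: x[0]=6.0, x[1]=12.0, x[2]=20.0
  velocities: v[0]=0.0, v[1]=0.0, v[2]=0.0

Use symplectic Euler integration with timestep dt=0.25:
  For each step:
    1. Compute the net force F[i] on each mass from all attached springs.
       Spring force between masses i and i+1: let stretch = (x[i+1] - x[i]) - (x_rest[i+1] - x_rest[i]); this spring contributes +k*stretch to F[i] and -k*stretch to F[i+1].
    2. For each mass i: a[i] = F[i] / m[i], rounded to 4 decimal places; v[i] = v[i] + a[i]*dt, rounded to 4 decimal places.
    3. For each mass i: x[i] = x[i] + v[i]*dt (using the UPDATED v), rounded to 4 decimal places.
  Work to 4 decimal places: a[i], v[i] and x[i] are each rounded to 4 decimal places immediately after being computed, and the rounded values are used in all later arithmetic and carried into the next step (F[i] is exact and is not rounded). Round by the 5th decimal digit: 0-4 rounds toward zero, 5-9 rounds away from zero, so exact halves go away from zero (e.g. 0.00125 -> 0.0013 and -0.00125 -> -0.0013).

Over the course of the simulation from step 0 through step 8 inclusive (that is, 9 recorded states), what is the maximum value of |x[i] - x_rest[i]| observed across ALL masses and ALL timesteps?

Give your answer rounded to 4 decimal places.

Step 0: x=[6.0000 12.0000 20.0000] v=[0.0000 0.0000 0.0000]
Step 1: x=[6.0000 12.5000 19.5000] v=[0.0000 2.0000 -2.0000]
Step 2: x=[6.1250 13.1250 18.7500] v=[0.5000 2.5000 -3.0000]
Step 3: x=[6.5000 13.4063 18.0938] v=[1.5000 1.1250 -2.6250]
Step 4: x=[7.1016 13.1329 17.7657] v=[2.4063 -1.0938 -1.3125]
Step 5: x=[7.7110 12.5098 17.7794] v=[2.4376 -2.4923 0.0547]
Step 6: x=[8.0201 12.0044 17.9757] v=[1.2364 -2.0215 0.7851]
Step 7: x=[7.8253 11.9958 18.1792] v=[-0.7793 -0.0345 0.8138]
Step 8: x=[7.1731 12.4904 18.3368] v=[-2.6088 1.9784 0.6304]
Max displacement = 2.0201

Answer: 2.0201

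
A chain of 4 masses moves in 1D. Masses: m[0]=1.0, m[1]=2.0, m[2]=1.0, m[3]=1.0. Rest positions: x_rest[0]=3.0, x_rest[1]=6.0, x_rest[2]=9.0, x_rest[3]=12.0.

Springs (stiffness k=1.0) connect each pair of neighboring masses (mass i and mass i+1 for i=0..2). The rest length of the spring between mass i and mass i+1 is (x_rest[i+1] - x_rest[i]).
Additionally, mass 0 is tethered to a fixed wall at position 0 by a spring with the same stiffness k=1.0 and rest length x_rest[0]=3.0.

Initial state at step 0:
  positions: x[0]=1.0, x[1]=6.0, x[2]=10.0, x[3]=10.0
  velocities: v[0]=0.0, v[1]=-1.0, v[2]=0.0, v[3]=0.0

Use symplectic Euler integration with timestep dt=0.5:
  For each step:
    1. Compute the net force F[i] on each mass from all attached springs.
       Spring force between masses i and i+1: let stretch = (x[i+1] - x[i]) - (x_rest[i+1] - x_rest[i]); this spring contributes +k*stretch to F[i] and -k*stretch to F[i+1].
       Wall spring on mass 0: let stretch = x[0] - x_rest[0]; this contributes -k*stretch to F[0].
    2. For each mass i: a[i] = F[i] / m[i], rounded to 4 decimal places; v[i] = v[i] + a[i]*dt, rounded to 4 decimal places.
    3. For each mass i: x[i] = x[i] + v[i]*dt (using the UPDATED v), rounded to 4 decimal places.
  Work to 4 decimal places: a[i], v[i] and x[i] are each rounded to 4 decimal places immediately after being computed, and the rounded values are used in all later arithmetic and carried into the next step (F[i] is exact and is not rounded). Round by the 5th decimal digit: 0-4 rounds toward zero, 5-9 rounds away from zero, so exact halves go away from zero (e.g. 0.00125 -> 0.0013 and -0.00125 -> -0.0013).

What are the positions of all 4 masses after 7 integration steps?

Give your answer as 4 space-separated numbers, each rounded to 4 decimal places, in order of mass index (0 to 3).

Step 0: x=[1.0000 6.0000 10.0000 10.0000] v=[0.0000 -1.0000 0.0000 0.0000]
Step 1: x=[2.0000 5.3750 9.0000 10.7500] v=[2.0000 -1.2500 -2.0000 1.5000]
Step 2: x=[3.3438 4.7813 7.5313 11.8125] v=[2.6875 -1.1875 -2.9375 2.1250]
Step 3: x=[4.2110 4.3516 6.4454 12.5547] v=[1.7344 -0.8594 -2.1719 1.4844]
Step 4: x=[4.0606 4.1661 6.3633 12.5196] v=[-0.3008 -0.3711 -0.1642 -0.0703]
Step 5: x=[2.9214 4.2421 7.2710 11.6954] v=[-2.2784 0.1519 1.8154 -1.6485]
Step 6: x=[1.3820 4.5316 8.5276 10.5151] v=[-3.0788 0.5790 2.5132 -2.3607]
Step 7: x=[0.2845 4.9269 9.2821 9.5879] v=[-2.1950 0.7906 1.5090 -1.8545]

Answer: 0.2845 4.9269 9.2821 9.5879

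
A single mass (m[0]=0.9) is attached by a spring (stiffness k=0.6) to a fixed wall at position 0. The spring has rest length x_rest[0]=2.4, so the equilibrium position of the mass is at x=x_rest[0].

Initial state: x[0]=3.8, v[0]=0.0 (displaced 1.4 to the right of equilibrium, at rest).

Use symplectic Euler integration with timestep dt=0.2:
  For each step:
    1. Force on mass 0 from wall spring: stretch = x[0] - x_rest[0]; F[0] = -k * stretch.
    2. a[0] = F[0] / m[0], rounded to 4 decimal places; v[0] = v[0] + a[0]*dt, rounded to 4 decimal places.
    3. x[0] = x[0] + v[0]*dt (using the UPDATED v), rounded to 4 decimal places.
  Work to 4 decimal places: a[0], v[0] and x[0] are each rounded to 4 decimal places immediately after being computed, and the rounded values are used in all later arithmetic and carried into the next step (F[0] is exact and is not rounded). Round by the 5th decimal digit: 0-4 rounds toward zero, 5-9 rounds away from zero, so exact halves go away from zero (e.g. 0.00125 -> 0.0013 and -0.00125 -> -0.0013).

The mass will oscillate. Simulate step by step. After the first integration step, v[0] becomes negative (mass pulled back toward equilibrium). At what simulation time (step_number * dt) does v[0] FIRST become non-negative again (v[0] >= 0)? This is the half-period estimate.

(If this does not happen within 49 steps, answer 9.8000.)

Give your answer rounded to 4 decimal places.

Step 0: x=[3.8000] v=[0.0000]
Step 1: x=[3.7627] v=[-0.1867]
Step 2: x=[3.6890] v=[-0.3684]
Step 3: x=[3.5809] v=[-0.5403]
Step 4: x=[3.4413] v=[-0.6978]
Step 5: x=[3.2740] v=[-0.8366]
Step 6: x=[3.0834] v=[-0.9531]
Step 7: x=[2.8746] v=[-1.0442]
Step 8: x=[2.6531] v=[-1.1075]
Step 9: x=[2.4249] v=[-1.1412]
Step 10: x=[2.1960] v=[-1.1445]
Step 11: x=[1.9725] v=[-1.1173]
Step 12: x=[1.7604] v=[-1.0603]
Step 13: x=[1.5654] v=[-0.9750]
Step 14: x=[1.3927] v=[-0.8637]
Step 15: x=[1.2468] v=[-0.7294]
Step 16: x=[1.1317] v=[-0.5756]
Step 17: x=[1.0504] v=[-0.4065]
Step 18: x=[1.0051] v=[-0.2266]
Step 19: x=[0.9970] v=[-0.0406]
Step 20: x=[1.0263] v=[0.1465]
First v>=0 after going negative at step 20, time=4.0000

Answer: 4.0000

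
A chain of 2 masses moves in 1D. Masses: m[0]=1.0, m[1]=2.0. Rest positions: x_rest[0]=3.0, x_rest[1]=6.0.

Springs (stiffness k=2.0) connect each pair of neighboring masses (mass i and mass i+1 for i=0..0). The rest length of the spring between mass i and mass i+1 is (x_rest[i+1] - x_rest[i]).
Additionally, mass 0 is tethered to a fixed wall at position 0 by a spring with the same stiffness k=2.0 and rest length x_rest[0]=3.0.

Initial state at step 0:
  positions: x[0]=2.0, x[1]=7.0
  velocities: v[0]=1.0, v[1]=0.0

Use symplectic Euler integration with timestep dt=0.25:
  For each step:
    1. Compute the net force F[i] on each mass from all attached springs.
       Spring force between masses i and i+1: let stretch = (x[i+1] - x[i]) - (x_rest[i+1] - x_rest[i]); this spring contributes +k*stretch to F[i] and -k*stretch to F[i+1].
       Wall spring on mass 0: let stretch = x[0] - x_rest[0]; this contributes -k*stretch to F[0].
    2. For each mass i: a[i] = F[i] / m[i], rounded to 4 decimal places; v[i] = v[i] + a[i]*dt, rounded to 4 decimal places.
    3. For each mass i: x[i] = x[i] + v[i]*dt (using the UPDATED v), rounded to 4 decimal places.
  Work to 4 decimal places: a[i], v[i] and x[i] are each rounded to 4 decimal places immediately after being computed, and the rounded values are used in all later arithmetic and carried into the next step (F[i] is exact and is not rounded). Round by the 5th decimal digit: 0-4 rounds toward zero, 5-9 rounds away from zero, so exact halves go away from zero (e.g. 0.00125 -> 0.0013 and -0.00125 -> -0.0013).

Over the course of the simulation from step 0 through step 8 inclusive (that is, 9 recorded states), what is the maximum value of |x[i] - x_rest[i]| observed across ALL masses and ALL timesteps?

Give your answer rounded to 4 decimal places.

Step 0: x=[2.0000 7.0000] v=[1.0000 0.0000]
Step 1: x=[2.6250 6.8750] v=[2.5000 -0.5000]
Step 2: x=[3.4531 6.6719] v=[3.3125 -0.8125]
Step 3: x=[4.2520 6.4551] v=[3.1954 -0.8672]
Step 4: x=[4.7948 6.2881] v=[2.1710 -0.6680]
Step 5: x=[4.9249 6.2153] v=[0.5203 -0.2913]
Step 6: x=[4.6007 6.2493] v=[-1.2970 0.1361]
Step 7: x=[3.9074 6.3678] v=[-2.7731 0.4740]
Step 8: x=[3.0333 6.5200] v=[-3.4966 0.6089]
Max displacement = 1.9249

Answer: 1.9249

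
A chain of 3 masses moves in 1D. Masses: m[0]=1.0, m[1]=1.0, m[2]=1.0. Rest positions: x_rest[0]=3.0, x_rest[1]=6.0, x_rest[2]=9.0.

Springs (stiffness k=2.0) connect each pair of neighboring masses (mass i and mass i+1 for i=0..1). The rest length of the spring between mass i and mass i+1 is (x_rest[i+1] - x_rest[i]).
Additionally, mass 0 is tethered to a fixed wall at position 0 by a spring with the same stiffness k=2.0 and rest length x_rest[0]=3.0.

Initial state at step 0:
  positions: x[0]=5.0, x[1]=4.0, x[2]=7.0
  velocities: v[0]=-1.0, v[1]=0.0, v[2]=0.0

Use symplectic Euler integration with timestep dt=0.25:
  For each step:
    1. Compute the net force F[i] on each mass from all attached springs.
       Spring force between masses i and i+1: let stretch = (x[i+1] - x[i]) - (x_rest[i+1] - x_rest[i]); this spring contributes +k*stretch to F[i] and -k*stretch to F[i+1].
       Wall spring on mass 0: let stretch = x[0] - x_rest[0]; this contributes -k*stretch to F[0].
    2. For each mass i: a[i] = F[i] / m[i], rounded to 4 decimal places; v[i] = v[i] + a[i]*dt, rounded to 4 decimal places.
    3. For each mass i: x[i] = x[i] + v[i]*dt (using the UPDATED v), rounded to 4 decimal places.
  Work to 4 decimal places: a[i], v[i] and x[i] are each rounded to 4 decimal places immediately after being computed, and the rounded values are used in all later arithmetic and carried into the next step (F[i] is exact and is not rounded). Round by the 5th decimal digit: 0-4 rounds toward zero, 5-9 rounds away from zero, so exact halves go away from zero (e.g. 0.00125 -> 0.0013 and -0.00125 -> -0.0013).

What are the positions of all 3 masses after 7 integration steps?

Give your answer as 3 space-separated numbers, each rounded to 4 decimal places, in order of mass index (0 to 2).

Step 0: x=[5.0000 4.0000 7.0000] v=[-1.0000 0.0000 0.0000]
Step 1: x=[4.0000 4.5000 7.0000] v=[-4.0000 2.0000 0.0000]
Step 2: x=[2.5625 5.2500 7.0625] v=[-5.7500 3.0000 0.2500]
Step 3: x=[1.1406 5.8906 7.2735] v=[-5.6875 2.5625 0.8438]
Step 4: x=[0.1699 6.1104 7.6866] v=[-3.8828 0.8790 1.6524]
Step 5: x=[-0.0795 5.7846 8.2777] v=[-0.9975 -1.3032 2.3643]
Step 6: x=[0.4141 5.0374 8.9322] v=[1.9743 -2.9887 2.6178]
Step 7: x=[1.4338 4.1992 9.4748] v=[4.0789 -3.3530 2.1704]

Answer: 1.4338 4.1992 9.4748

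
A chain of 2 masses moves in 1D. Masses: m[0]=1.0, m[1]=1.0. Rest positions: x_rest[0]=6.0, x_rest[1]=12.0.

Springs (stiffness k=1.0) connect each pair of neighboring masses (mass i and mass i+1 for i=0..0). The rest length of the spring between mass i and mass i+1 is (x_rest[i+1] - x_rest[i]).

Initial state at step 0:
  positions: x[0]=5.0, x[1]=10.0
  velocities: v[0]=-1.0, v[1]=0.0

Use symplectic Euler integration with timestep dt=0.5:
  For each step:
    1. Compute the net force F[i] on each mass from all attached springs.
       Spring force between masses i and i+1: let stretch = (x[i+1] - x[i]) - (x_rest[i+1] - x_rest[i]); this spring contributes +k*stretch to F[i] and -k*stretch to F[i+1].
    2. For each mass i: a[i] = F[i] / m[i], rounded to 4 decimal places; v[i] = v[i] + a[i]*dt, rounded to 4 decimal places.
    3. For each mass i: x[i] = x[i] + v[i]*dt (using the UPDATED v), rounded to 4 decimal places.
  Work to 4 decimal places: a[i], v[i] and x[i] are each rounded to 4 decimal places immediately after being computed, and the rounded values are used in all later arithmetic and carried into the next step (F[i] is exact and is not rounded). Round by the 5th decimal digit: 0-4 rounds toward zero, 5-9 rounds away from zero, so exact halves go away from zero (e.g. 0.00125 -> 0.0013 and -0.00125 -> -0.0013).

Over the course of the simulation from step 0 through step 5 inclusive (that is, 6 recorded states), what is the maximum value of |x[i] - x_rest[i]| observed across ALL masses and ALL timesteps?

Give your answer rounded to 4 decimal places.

Answer: 3.1250

Derivation:
Step 0: x=[5.0000 10.0000] v=[-1.0000 0.0000]
Step 1: x=[4.2500 10.2500] v=[-1.5000 0.5000]
Step 2: x=[3.5000 10.5000] v=[-1.5000 0.5000]
Step 3: x=[3.0000 10.5000] v=[-1.0000 0.0000]
Step 4: x=[2.8750 10.1250] v=[-0.2500 -0.7500]
Step 5: x=[3.0625 9.4375] v=[0.3750 -1.3750]
Max displacement = 3.1250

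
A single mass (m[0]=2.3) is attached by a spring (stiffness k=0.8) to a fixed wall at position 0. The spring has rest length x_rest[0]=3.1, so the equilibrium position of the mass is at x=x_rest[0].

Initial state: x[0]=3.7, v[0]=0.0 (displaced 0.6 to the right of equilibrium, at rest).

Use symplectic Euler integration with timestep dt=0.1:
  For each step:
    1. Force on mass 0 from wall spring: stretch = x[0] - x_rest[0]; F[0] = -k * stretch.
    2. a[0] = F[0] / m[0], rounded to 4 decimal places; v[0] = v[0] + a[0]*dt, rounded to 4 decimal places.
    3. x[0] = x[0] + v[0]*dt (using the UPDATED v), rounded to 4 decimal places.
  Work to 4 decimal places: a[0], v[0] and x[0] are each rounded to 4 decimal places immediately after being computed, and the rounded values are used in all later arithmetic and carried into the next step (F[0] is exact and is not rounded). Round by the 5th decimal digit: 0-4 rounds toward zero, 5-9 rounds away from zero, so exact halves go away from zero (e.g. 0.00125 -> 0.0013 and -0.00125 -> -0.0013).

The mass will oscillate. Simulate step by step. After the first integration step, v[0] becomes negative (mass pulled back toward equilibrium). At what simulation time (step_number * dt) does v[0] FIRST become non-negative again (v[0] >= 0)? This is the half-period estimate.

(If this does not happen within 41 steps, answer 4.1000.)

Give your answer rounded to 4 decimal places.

Answer: 4.1000

Derivation:
Step 0: x=[3.7000] v=[0.0000]
Step 1: x=[3.6979] v=[-0.0209]
Step 2: x=[3.6937] v=[-0.0417]
Step 3: x=[3.6875] v=[-0.0624]
Step 4: x=[3.6792] v=[-0.0828]
Step 5: x=[3.6689] v=[-0.1030]
Step 6: x=[3.6566] v=[-0.1228]
Step 7: x=[3.6424] v=[-0.1422]
Step 8: x=[3.6263] v=[-0.1611]
Step 9: x=[3.6084] v=[-0.1794]
Step 10: x=[3.5887] v=[-0.1971]
Step 11: x=[3.5673] v=[-0.2141]
Step 12: x=[3.5443] v=[-0.2304]
Step 13: x=[3.5197] v=[-0.2459]
Step 14: x=[3.4937] v=[-0.2605]
Step 15: x=[3.4663] v=[-0.2742]
Step 16: x=[3.4376] v=[-0.2869]
Step 17: x=[3.4077] v=[-0.2986]
Step 18: x=[3.3768] v=[-0.3093]
Step 19: x=[3.3449] v=[-0.3189]
Step 20: x=[3.3122] v=[-0.3274]
Step 21: x=[3.2787] v=[-0.3348]
Step 22: x=[3.2446] v=[-0.3410]
Step 23: x=[3.2100] v=[-0.3460]
Step 24: x=[3.1750] v=[-0.3498]
Step 25: x=[3.1398] v=[-0.3524]
Step 26: x=[3.1044] v=[-0.3538]
Step 27: x=[3.0690] v=[-0.3540]
Step 28: x=[3.0337] v=[-0.3529]
Step 29: x=[2.9986] v=[-0.3506]
Step 30: x=[2.9639] v=[-0.3471]
Step 31: x=[2.9297] v=[-0.3424]
Step 32: x=[2.8961] v=[-0.3365]
Step 33: x=[2.8632] v=[-0.3294]
Step 34: x=[2.8311] v=[-0.3212]
Step 35: x=[2.7999] v=[-0.3119]
Step 36: x=[2.7698] v=[-0.3015]
Step 37: x=[2.7408] v=[-0.2900]
Step 38: x=[2.7131] v=[-0.2775]
Step 39: x=[2.6867] v=[-0.2640]
Step 40: x=[2.6617] v=[-0.2496]
Step 41: x=[2.6383] v=[-0.2344]
v[0] did not become non-negative within 41 steps; using fallback time=4.1000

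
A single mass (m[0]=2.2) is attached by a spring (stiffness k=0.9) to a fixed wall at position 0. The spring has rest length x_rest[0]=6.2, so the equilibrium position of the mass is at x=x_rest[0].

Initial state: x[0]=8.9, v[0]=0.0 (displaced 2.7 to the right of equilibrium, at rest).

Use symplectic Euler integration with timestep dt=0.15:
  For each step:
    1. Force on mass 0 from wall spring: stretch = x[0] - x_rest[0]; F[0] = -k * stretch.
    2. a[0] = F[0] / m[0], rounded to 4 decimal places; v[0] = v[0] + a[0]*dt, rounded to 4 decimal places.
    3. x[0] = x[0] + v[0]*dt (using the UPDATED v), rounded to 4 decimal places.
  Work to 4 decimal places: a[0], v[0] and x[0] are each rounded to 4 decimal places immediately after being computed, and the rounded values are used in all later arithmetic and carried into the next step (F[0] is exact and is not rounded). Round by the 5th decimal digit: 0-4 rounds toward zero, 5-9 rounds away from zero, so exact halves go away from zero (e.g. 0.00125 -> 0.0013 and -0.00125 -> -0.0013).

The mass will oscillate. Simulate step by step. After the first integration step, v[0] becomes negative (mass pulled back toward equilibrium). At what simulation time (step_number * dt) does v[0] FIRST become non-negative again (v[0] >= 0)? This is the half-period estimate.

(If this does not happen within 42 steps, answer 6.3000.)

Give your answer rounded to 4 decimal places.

Step 0: x=[8.9000] v=[0.0000]
Step 1: x=[8.8751] v=[-0.1657]
Step 2: x=[8.8256] v=[-0.3299]
Step 3: x=[8.7520] v=[-0.4910]
Step 4: x=[8.6549] v=[-0.6476]
Step 5: x=[8.5352] v=[-0.7982]
Step 6: x=[8.3940] v=[-0.9415]
Step 7: x=[8.2326] v=[-1.0761]
Step 8: x=[8.0525] v=[-1.2008]
Step 9: x=[7.8553] v=[-1.3145]
Step 10: x=[7.6429] v=[-1.4161]
Step 11: x=[7.4172] v=[-1.5046]
Step 12: x=[7.1803] v=[-1.5793]
Step 13: x=[6.9344] v=[-1.6395]
Step 14: x=[6.6817] v=[-1.6846]
Step 15: x=[6.4246] v=[-1.7142]
Step 16: x=[6.1654] v=[-1.7280]
Step 17: x=[5.9065] v=[-1.7259]
Step 18: x=[5.6503] v=[-1.7079]
Step 19: x=[5.3992] v=[-1.6742]
Step 20: x=[5.1554] v=[-1.6251]
Step 21: x=[4.9213] v=[-1.5610]
Step 22: x=[4.6989] v=[-1.4825]
Step 23: x=[4.4903] v=[-1.3904]
Step 24: x=[4.2975] v=[-1.2855]
Step 25: x=[4.1222] v=[-1.1688]
Step 26: x=[3.9660] v=[-1.0413]
Step 27: x=[3.8304] v=[-0.9042]
Step 28: x=[3.7166] v=[-0.7588]
Step 29: x=[3.6256] v=[-0.6064]
Step 30: x=[3.5583] v=[-0.4484]
Step 31: x=[3.5154] v=[-0.2863]
Step 32: x=[3.4972] v=[-0.1216]
Step 33: x=[3.5038] v=[0.0443]
First v>=0 after going negative at step 33, time=4.9500

Answer: 4.9500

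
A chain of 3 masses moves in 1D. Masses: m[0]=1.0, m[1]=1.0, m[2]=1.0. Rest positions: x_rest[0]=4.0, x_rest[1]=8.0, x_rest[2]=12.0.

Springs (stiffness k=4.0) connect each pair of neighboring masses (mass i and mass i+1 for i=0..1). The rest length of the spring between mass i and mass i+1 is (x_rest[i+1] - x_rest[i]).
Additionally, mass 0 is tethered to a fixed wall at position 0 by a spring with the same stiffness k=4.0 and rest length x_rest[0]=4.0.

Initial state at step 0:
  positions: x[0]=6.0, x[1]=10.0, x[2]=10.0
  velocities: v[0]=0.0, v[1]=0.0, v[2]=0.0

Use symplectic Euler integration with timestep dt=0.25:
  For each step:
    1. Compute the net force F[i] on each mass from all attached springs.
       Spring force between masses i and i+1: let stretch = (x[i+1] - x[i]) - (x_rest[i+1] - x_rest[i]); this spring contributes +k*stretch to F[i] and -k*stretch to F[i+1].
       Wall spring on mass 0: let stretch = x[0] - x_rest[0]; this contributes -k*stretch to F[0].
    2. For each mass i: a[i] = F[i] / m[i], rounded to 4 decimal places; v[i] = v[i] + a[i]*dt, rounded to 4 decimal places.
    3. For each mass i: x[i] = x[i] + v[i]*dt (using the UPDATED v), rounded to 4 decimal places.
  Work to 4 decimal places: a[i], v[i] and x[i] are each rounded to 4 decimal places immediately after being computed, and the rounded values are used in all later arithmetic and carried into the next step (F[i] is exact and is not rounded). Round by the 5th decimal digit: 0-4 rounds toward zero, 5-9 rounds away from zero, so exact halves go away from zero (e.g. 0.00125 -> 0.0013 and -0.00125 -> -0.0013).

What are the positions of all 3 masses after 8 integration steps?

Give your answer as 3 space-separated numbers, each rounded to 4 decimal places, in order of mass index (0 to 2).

Answer: 5.6277 8.5767 10.6548

Derivation:
Step 0: x=[6.0000 10.0000 10.0000] v=[0.0000 0.0000 0.0000]
Step 1: x=[5.5000 9.0000 11.0000] v=[-2.0000 -4.0000 4.0000]
Step 2: x=[4.5000 7.6250 12.5000] v=[-4.0000 -5.5000 6.0000]
Step 3: x=[3.1563 6.6875 13.7813] v=[-5.3750 -3.7500 5.1250]
Step 4: x=[1.9063 6.6407 14.2891] v=[-5.0001 -0.1874 2.0312]
Step 5: x=[1.3633 7.3224 13.8848] v=[-2.1720 2.7266 -1.6172]
Step 6: x=[1.9693 8.1549 12.8399] v=[2.4238 3.3299 -4.1796]
Step 7: x=[3.6293 8.6122 11.6238] v=[6.6401 1.8293 -4.8646]
Step 8: x=[5.6277 8.5767 10.6548] v=[7.9937 -0.1420 -3.8762]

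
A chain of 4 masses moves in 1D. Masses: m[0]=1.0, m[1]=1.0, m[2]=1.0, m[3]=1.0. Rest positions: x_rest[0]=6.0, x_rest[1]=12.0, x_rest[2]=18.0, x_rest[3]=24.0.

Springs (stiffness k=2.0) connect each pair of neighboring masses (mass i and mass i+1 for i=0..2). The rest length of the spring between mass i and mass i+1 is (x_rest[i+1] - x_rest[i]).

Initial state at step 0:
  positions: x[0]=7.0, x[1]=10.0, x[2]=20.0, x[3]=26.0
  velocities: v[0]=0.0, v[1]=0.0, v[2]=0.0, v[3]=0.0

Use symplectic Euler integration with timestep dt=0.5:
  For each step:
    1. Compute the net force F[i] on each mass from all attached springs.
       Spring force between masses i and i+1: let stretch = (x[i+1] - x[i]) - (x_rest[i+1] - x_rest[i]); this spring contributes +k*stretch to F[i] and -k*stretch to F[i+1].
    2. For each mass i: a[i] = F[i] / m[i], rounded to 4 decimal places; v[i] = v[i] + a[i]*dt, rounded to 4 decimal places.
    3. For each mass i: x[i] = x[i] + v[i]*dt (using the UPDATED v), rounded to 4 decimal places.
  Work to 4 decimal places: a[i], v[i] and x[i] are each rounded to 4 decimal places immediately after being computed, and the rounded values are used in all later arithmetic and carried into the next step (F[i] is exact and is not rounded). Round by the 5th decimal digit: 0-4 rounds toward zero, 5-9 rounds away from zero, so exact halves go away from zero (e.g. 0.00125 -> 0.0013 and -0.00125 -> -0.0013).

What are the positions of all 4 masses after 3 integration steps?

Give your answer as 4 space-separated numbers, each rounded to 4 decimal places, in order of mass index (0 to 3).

Step 0: x=[7.0000 10.0000 20.0000 26.0000] v=[0.0000 0.0000 0.0000 0.0000]
Step 1: x=[5.5000 13.5000 18.0000 26.0000] v=[-3.0000 7.0000 -4.0000 0.0000]
Step 2: x=[5.0000 15.2500 17.7500 25.0000] v=[-1.0000 3.5000 -0.5000 -2.0000]
Step 3: x=[6.6250 13.1250 19.8750 23.3750] v=[3.2500 -4.2500 4.2500 -3.2500]

Answer: 6.6250 13.1250 19.8750 23.3750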